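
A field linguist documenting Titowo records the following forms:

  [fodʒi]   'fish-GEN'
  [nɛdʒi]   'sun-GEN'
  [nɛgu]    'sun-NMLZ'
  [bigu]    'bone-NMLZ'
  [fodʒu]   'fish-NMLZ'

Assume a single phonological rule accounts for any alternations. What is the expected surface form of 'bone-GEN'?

[bidʒi]

In [nɛdʒi] and [nɛgu] the final segment of 'sun' alternates: [dʒ] ~ [g].
If /dʒ/ were underlying and a rule turned it into [g] before the NMLZ suffix, 'fish' would also alternate; but it has [dʒ] in both [fodʒi] and [fodʒu].
The alternation reflects palatalization before a front vowel: /g/ becomes palato-alveolar [dʒ] before a front vowel. /g/ is underlying.
From [bigu] the stem 'bone' is /big/; before a front vowel this yields [bidʒi].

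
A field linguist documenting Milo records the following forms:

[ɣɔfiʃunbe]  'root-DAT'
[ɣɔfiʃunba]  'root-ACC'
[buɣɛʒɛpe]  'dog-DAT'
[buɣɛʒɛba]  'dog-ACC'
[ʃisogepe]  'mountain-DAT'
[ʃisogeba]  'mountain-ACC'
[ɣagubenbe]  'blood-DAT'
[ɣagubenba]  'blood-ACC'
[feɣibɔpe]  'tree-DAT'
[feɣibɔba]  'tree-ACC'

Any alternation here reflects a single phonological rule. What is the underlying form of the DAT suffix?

The DAT morpheme has two allomorphs, [-be] and [-pe].
The ACC suffix, which begins with [b], is invariant after every stem; so [b] is not altered by any rule here.
The DAT suffix is therefore /-pe/ underlyingly, with post-nasal voicing: voiceless stops become voiced after a nasal.

/-pe/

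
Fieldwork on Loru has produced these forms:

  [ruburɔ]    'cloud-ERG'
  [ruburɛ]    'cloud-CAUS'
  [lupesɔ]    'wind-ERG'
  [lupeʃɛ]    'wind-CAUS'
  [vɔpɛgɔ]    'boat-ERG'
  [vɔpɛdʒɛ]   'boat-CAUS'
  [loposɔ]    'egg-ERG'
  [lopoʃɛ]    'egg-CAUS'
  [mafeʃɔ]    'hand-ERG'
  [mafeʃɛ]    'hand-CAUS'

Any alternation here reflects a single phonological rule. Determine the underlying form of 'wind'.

In [lupesɔ] and [lupeʃɛ] the final segment of 'wind' alternates: [s] ~ [ʃ].
Compare 'hand', with invariant [ʃ] in [mafeʃɔ] and [mafeʃɛ]: an analysis with underlying /ʃ/ and a rule producing [s] before the ERG suffix would wrongly predict alternation here too.
The alternation reflects palatalization before a front vowel: /g/ and /s/ become palato-alveolar [dʒ] and [ʃ] before a front vowel. /s/ is underlying.

/lupes/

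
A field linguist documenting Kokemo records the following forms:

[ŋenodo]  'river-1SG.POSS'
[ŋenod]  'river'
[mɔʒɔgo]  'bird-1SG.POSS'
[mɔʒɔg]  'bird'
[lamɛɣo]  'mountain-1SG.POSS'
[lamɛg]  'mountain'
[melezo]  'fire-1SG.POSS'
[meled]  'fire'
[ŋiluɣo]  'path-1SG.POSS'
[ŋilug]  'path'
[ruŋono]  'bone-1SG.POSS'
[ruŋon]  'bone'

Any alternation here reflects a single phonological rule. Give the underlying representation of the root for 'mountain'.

/lamɛɣ/

The stem for 'mountain' ends in [ɣ] in [lamɛɣo] but [g] in [lamɛg].
The stem 'bird' ([mɔʒɔgo], [mɔʒɔg]) shows [g] unchanged in both environments, so [g] cannot be basic with [ɣ] derived before the 1SG.POSS suffix.
So /ɣ/ is underlying, and a rule of word-final hardening — voiced fricatives become stops word-finally — gives [g].
Hence 'mountain' is /lamɛɣ/ underlyingly.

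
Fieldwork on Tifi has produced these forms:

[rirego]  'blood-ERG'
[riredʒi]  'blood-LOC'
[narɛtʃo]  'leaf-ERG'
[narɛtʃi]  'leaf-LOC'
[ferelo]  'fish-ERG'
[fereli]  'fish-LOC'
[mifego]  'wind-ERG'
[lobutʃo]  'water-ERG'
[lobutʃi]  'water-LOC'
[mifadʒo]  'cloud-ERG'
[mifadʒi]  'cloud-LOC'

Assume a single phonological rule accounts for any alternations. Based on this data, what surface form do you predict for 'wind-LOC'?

'blood' shows [g] ~ [dʒ] at the end of the stem ([rirego] vs [riredʒi]).
If /dʒ/ were underlying and a rule turned it into [g] before the ERG suffix, 'cloud' would also alternate; but it has [dʒ] in both [mifadʒo] and [mifadʒi].
The underlying segment must be /g/; /g/ becomes palato-alveolar [dʒ] before a front vowel, yielding [dʒ] there.
The one attested form of 'wind', [mifego], shows underlying /mifeg/. Applying the same rule before a front vowel gives [mifedʒi].

[mifedʒi]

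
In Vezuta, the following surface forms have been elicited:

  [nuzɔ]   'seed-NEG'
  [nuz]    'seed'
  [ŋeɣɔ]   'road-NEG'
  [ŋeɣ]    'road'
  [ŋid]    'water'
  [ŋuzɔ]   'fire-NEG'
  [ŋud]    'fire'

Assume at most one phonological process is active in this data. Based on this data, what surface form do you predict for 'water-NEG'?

[ŋizɔ]

The stem for 'fire' ends in [z] in [ŋuzɔ] but [d] in [ŋud].
But 'seed' keeps [z] in both environments ([nuzɔ], [nuz]), so there is no rule changing /z/ to [d] in isolation.
So /d/ is underlying, and a rule of intervocalic spirantization — voiced stops become fricatives between vowels — gives [z].
The one attested form of 'water', [ŋid], shows underlying /ŋid/. Applying the same rule between vowels gives [ŋizɔ].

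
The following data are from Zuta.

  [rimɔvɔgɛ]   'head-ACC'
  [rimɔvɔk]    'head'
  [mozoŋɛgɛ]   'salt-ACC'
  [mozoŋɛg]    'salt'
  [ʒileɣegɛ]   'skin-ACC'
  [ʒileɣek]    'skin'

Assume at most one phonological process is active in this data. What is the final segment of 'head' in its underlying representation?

'head' shows [g] ~ [k] at the end of the stem ([rimɔvɔgɛ] vs [rimɔvɔk]).
If /g/ were underlying and a rule turned it into [k] in isolation, 'salt' would also alternate; but it has [g] in both [mozoŋɛgɛ] and [mozoŋɛg].
Therefore /k/ is basic and [g] is derived by intervocalic voicing (voiceless stops become voiced between vowels).

/k/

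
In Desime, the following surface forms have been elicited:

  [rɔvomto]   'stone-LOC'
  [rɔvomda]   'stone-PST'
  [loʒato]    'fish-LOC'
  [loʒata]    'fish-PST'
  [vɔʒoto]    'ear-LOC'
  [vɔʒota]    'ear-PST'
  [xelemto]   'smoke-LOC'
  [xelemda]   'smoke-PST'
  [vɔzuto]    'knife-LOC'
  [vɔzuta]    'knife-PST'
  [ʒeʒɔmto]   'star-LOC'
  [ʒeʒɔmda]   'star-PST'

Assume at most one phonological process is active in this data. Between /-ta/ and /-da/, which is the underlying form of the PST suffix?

The PST suffix surfaces as [-da] and [-ta], depending on the final segment of the stem.
By contrast the LOC suffix keeps its initial [t] throughout — that segment must be underlying.
The PST suffix is therefore /-da/ underlyingly, with post-vocalic devoicing: voiced stops become voiceless after a vowel.

/-da/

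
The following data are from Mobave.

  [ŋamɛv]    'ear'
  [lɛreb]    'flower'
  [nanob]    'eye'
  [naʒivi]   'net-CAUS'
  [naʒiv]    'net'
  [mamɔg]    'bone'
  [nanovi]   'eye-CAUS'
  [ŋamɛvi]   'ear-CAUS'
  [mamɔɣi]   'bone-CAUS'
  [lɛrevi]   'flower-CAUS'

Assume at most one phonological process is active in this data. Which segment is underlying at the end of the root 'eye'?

/b/

The stem for 'eye' ends in [b] in [nanob] but [v] in [nanovi].
If /v/ were underlying and a rule turned it into [b] in isolation, 'ear' would also alternate; but it has [v] in both [ŋamɛv] and [ŋamɛvi].
So /b/ is underlying, and a rule of intervocalic spirantization — voiced stops become fricatives between vowels — gives [v].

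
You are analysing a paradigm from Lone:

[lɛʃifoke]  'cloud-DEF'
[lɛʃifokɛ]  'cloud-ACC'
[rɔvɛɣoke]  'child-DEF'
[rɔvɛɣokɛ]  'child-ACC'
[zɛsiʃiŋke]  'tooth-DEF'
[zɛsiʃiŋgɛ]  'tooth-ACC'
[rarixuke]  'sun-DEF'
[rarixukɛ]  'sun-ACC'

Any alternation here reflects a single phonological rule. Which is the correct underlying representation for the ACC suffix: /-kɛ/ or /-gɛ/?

/-gɛ/

The ACC morpheme has two allomorphs, [-gɛ] and [-kɛ].
By contrast the DEF suffix keeps its initial [k] throughout — that segment must be underlying.
So the underlying form is /-gɛ/, and voiced stops become voiceless after a vowel.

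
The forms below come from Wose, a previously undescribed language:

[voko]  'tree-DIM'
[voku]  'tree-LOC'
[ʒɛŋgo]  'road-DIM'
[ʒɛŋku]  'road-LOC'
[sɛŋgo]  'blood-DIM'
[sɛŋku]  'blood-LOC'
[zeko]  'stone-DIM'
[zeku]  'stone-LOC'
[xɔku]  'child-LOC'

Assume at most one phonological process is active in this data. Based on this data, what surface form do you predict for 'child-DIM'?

The DIM morpheme has two allomorphs, [-go] and [-ko].
The LOC suffix, which begins with [k], is invariant after every stem; so [k] is not altered by any rule here.
So the underlying form is /-go/, and voiced stops become voiceless after a vowel.
After 'child', which ends in a vowel, the suffix surfaces as [-ko], giving [xɔko].

[xɔko]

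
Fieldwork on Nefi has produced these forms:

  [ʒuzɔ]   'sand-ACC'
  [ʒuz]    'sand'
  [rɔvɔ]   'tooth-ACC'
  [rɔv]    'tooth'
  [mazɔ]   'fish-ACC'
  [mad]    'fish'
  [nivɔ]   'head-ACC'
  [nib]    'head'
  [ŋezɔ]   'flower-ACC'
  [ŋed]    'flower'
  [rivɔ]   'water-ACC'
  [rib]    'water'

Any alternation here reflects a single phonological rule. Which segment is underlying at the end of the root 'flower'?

/d/

'flower' shows [z] ~ [d] at the end of the stem ([ŋezɔ] vs [ŋed]).
But 'sand' keeps [z] in both environments ([ʒuzɔ], [ʒuz]), so there is no rule changing /z/ to [d] in isolation.
The underlying segment must be /d/; voiced stops become fricatives between vowels, yielding [z] there.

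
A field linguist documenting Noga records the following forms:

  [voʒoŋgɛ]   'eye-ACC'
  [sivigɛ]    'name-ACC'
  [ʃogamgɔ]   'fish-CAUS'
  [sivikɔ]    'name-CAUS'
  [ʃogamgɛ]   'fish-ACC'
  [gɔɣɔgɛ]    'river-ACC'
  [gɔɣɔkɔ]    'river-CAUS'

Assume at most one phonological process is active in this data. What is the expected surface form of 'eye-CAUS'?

The CAUS suffix surfaces as [-gɔ] and [-kɔ], depending on the final segment of the stem.
The ACC suffix, which begins with [g], is invariant after every stem; so [g] is not altered by any rule here.
The CAUS suffix is therefore /-kɔ/ underlyingly, with post-nasal voicing: voiceless stops become voiced after a nasal.
After 'eye', which ends in a nasal, the suffix surfaces as [-gɔ], giving [voʒoŋgɔ].

[voʒoŋgɔ]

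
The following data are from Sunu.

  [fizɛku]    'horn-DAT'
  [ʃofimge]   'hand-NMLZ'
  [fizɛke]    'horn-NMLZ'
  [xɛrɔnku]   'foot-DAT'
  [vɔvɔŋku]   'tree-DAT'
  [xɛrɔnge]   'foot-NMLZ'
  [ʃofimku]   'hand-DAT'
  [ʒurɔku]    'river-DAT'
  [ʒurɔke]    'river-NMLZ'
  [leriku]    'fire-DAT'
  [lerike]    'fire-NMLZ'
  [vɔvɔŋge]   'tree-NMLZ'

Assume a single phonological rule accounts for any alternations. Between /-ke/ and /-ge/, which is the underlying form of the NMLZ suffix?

The NMLZ suffix surfaces as [-ge] and [-ke], depending on the final segment of the stem.
The DAT suffix, which begins with [k], is invariant after every stem; so [k] is not altered by any rule here.
So the underlying form is /-ge/, and voiced stops become voiceless after a vowel.

/-ge/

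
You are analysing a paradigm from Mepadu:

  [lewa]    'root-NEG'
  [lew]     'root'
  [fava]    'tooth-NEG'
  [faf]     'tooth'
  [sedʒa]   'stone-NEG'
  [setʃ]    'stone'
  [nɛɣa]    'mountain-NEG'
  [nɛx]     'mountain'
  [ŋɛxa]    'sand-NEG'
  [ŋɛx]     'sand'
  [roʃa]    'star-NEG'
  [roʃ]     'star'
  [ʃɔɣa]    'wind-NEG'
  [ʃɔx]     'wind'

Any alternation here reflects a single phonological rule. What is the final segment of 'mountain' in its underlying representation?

The root 'mountain' surfaces as [nɛɣa] and [nɛx], with a stem-final [ɣ] ~ [x] alternation.
Compare 'sand', with invariant [x] in [ŋɛxa] and [ŋɛx]: an analysis with underlying /x/ and a rule producing [ɣ] before the NEG suffix would wrongly predict alternation here too.
The underlying segment must be /ɣ/; voiced obstruents become voiceless word-finally, yielding [x] there.

/ɣ/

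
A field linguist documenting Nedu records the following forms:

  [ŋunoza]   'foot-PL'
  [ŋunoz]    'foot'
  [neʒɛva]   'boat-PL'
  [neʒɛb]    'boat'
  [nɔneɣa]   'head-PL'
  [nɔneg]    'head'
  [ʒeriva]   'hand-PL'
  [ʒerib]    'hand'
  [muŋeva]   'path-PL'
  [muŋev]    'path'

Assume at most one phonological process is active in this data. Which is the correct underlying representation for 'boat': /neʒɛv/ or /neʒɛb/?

/neʒɛb/

The root 'boat' surfaces as [neʒɛva] and [neʒɛb], with a stem-final [v] ~ [b] alternation.
But 'path' keeps [v] in both environments ([muŋeva], [muŋev]), so there is no rule changing /v/ to [b] in isolation.
The underlying segment must be /b/; voiced stops become fricatives between vowels, yielding [v] there.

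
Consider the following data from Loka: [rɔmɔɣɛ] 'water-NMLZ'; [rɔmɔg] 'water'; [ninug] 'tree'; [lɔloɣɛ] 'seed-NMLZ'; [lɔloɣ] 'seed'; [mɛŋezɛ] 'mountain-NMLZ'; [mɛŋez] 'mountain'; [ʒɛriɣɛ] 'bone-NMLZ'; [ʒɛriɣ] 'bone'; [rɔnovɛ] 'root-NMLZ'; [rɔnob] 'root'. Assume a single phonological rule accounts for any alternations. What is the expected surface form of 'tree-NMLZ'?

[ninuɣɛ]

The stem for 'water' ends in [ɣ] in [rɔmɔɣɛ] but [g] in [rɔmɔg].
If /ɣ/ were underlying and a rule turned it into [g] in isolation, 'seed' would also alternate; but it has [ɣ] in both [lɔloɣɛ] and [lɔloɣ].
The underlying segment must be /g/; voiced stops become fricatives between vowels, yielding [ɣ] there.
From [ninug] the stem 'tree' is /ninug/; between vowels this yields [ninuɣɛ].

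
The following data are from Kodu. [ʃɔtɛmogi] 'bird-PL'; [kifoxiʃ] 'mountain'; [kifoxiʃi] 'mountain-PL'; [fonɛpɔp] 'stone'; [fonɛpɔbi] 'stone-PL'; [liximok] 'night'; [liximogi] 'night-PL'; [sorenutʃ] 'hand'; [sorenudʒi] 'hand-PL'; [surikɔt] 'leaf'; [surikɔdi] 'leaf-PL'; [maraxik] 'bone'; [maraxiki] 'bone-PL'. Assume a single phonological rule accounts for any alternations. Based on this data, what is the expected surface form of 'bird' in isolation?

[ʃɔtɛmok]

The root 'night' surfaces as [liximok] and [liximogi], with a stem-final [k] ~ [g] alternation.
Compare 'bone', with invariant [k] in [maraxik] and [maraxiki]: an analysis with underlying /k/ and a rule producing [g] before the PL suffix would wrongly predict alternation here too.
The alternation reflects word-final obstruent devoicing: voiced obstruents become voiceless word-finally. /g/ is underlying.
The one attested form of 'bird', [ʃɔtɛmogi], shows underlying /ʃɔtɛmog/. Applying the same rule word-finally gives [ʃɔtɛmok].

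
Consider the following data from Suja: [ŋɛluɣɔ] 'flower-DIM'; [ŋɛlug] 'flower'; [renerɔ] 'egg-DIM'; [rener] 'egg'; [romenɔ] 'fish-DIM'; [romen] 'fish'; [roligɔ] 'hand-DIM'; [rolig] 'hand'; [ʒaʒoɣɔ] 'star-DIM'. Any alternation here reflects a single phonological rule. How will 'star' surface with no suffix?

[ʒaʒog]

The stem for 'flower' ends in [ɣ] in [ŋɛluɣɔ] but [g] in [ŋɛlug].
The stem 'hand' ([roligɔ], [rolig]) shows [g] unchanged in both environments, so [g] cannot be basic with [ɣ] derived before the DIM suffix.
So /ɣ/ is underlying, and a rule of word-final hardening — voiced fricatives become stops word-finally — gives [g].
The one attested form of 'star', [ʒaʒoɣɔ], shows underlying /ʒaʒoɣ/. Applying the same rule word-finally gives [ʒaʒog].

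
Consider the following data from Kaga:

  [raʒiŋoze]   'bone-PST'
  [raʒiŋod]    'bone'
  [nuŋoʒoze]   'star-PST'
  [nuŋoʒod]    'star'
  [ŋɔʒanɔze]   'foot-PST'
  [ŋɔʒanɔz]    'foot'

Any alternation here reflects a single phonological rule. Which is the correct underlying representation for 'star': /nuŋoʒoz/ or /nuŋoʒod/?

/nuŋoʒod/

The stem for 'star' ends in [z] in [nuŋoʒoze] but [d] in [nuŋoʒod].
If /z/ were underlying and a rule turned it into [d] in isolation, 'foot' would also alternate; but it has [z] in both [ŋɔʒanɔze] and [ŋɔʒanɔz].
Therefore /d/ is basic and [z] is derived by intervocalic spirantization (voiced stops become fricatives between vowels).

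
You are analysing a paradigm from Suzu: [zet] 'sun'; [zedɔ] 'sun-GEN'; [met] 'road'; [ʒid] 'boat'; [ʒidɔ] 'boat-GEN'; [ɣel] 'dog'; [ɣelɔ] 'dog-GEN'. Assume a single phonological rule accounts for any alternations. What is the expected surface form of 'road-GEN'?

[medɔ]

'sun' shows [t] ~ [d] at the end of the stem ([zet] vs [zedɔ]).
But 'boat' keeps [d] in both environments ([ʒid], [ʒidɔ]), so there is no rule changing /d/ to [t] in isolation.
The underlying segment must be /t/; voiceless stops become voiced between vowels, yielding [d] there.
The one attested form of 'road', [met], shows underlying /met/. Applying the same rule between vowels gives [medɔ].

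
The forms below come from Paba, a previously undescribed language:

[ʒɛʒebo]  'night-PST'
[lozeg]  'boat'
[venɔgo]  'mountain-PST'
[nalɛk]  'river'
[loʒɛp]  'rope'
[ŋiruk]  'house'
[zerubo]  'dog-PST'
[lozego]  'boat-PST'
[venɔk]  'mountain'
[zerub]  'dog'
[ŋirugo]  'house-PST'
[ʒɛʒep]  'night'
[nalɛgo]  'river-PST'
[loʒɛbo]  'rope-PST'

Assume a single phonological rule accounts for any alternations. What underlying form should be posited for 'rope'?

The stem for 'rope' ends in [p] in [loʒɛp] but [b] in [loʒɛbo].
But 'dog' keeps [b] in both environments ([zerub], [zerubo]), so there is no rule changing /b/ to [p] in isolation.
So /p/ is underlying, and a rule of intervocalic voicing — voiceless stops become voiced between vowels — gives [b].

/loʒɛp/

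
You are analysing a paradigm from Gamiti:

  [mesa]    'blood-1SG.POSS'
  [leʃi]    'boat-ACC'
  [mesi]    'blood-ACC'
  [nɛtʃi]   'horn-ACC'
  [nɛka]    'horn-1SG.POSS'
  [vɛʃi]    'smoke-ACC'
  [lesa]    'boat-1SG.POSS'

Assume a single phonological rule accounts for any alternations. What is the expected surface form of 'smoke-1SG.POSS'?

'boat' shows [s] ~ [ʃ] at the end of the stem ([lesa] vs [leʃi]).
But 'blood' keeps [s] in both environments ([mesa], [mesi]), so there is no rule changing /s/ to [ʃ] before the ACC suffix.
The alternation reflects depalatalization: palato-alveolar /tʃ/ and /ʃ/ become [k] and [s] when no front vowel follows. /ʃ/ is underlying.
From [vɛʃi] the stem 'smoke' is /vɛʃ/; when no front vowel follows this yields [vɛsa].

[vɛsa]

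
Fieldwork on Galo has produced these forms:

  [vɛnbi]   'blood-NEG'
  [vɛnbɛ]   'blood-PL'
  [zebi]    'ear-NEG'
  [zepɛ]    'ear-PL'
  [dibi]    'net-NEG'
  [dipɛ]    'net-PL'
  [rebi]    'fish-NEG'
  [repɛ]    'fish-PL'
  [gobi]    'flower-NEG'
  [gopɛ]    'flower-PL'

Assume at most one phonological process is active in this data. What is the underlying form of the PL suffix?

The PL suffix surfaces as [-bɛ] and [-pɛ], depending on the final segment of the stem.
The NEG suffix, which begins with [b], is invariant after every stem; so [b] is not altered by any rule here.
So the underlying form is /-pɛ/, and voiceless stops become voiced after a nasal.

/-pɛ/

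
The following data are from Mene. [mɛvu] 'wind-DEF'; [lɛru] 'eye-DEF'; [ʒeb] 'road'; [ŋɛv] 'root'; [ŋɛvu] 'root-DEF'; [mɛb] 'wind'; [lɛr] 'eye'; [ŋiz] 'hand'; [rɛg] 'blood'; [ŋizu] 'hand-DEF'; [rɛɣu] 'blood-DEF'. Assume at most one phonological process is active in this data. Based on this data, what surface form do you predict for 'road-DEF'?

[ʒevu]

The root 'wind' surfaces as [mɛb] and [mɛvu], with a stem-final [b] ~ [v] alternation.
The stem 'root' ([ŋɛv], [ŋɛvu]) shows [v] unchanged in both environments, so [v] cannot be basic with [b] derived in isolation.
So /b/ is underlying, and a rule of intervocalic spirantization — voiced stops become fricatives between vowels — gives [v].
From [ʒeb] the stem 'road' is /ʒeb/; between vowels this yields [ʒevu].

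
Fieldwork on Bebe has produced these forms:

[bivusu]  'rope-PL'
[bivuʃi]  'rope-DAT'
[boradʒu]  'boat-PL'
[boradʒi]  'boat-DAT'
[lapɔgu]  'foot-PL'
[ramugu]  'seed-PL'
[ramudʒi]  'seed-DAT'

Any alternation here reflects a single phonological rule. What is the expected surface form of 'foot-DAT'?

[lapɔdʒi]

'seed' shows [g] ~ [dʒ] at the end of the stem ([ramugu] vs [ramudʒi]).
But 'boat' keeps [dʒ] in both environments ([boradʒu], [boradʒi]), so there is no rule changing /dʒ/ to [g] before the PL suffix.
The underlying segment must be /g/; /g/ and /s/ become palato-alveolar [dʒ] and [ʃ] before a front vowel, yielding [dʒ] there.
From [lapɔgu] the stem 'foot' is /lapɔg/; before a front vowel this yields [lapɔdʒi].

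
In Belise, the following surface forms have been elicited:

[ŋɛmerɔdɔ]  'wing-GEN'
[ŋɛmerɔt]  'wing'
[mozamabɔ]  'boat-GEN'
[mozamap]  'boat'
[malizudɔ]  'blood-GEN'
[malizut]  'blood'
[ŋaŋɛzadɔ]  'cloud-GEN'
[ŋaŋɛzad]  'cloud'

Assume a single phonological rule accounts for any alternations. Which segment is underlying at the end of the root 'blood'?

/t/

'blood' shows [d] ~ [t] at the end of the stem ([malizudɔ] vs [malizut]).
The stem 'cloud' ([ŋaŋɛzadɔ], [ŋaŋɛzad]) shows [d] unchanged in both environments, so [d] cannot be basic with [t] derived in isolation.
So /t/ is underlying, and a rule of intervocalic voicing — voiceless stops become voiced between vowels — gives [d].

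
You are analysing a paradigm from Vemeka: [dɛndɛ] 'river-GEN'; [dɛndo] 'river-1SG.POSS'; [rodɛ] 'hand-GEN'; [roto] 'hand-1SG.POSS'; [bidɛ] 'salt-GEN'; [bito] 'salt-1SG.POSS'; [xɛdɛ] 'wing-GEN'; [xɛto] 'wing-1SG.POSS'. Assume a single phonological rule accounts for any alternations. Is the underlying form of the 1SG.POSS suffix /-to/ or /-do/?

/-to/

The 1SG.POSS suffix surfaces as [-do] and [-to], depending on the final segment of the stem.
By contrast the GEN suffix keeps its initial [d] throughout — that segment must be underlying.
The 1SG.POSS suffix is therefore /-to/ underlyingly, with post-nasal voicing: voiceless stops become voiced after a nasal.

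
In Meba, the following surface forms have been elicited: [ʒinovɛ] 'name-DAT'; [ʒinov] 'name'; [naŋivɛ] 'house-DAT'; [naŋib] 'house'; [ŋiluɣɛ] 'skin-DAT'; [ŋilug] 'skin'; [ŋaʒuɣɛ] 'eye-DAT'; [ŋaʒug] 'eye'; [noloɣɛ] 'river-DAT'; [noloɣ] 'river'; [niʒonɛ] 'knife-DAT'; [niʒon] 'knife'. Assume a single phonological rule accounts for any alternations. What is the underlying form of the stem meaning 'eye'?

The stem for 'eye' ends in [ɣ] in [ŋaʒuɣɛ] but [g] in [ŋaʒug].
Compare 'river', with invariant [ɣ] in [noloɣɛ] and [noloɣ]: an analysis with underlying /ɣ/ and a rule producing [g] in isolation would wrongly predict alternation here too.
So /g/ is underlying, and a rule of intervocalic spirantization — voiced stops become fricatives between vowels — gives [ɣ].

/ŋaʒug/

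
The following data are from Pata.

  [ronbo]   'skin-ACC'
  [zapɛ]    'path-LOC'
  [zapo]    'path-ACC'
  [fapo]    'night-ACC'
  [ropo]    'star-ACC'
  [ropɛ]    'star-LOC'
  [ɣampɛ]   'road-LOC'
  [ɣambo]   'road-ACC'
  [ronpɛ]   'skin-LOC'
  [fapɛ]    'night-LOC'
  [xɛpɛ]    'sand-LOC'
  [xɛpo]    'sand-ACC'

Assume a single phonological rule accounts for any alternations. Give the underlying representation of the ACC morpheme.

The ACC suffix surfaces as [-bo] and [-po], depending on the final segment of the stem.
By contrast the LOC suffix keeps its initial [p] throughout — that segment must be underlying.
So the underlying form is /-bo/, and voiced stops become voiceless after a vowel.

/-bo/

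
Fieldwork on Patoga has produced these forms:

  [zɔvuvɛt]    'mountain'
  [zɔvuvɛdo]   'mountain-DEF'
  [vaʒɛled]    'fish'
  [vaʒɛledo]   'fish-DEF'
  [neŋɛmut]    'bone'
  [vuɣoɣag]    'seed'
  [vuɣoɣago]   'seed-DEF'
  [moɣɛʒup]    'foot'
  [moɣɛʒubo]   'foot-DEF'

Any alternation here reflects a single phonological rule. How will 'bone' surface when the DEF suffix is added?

'mountain' shows [t] ~ [d] at the end of the stem ([zɔvuvɛt] vs [zɔvuvɛdo]).
But 'fish' keeps [d] in both environments ([vaʒɛled], [vaʒɛledo]), so there is no rule changing /d/ to [t] in isolation.
So /t/ is underlying, and a rule of intervocalic voicing — voiceless stops become voiced between vowels — gives [d].
From [neŋɛmut] the stem 'bone' is /neŋɛmut/; between vowels this yields [neŋɛmudo].

[neŋɛmudo]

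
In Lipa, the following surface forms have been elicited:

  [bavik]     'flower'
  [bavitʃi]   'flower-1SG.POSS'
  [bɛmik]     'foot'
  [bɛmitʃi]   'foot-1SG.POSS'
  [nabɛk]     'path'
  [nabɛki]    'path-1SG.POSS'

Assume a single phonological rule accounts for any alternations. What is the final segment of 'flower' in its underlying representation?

In [bavik] and [bavitʃi] the final segment of 'flower' alternates: [k] ~ [tʃ].
If /k/ were underlying and a rule turned it into [tʃ] before the 1SG.POSS suffix, 'path' would also alternate; but it has [k] in both [nabɛk] and [nabɛki].
Therefore /tʃ/ is basic and [k] is derived by depalatalization (palato-alveolar /tʃ/ becomes [k] when no front vowel follows).

/tʃ/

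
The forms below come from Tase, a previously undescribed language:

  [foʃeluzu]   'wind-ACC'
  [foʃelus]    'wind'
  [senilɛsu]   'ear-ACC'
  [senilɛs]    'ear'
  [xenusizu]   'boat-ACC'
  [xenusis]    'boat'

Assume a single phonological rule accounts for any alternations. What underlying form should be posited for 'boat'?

/xenusiz/

'boat' shows [z] ~ [s] at the end of the stem ([xenusizu] vs [xenusis]).
But 'ear' keeps [s] in both environments ([senilɛsu], [senilɛs]), so there is no rule changing /s/ to [z] before the ACC suffix.
The alternation reflects word-final obstruent devoicing: voiced obstruents become voiceless word-finally. /z/ is underlying.
Hence 'boat' is /xenusiz/ underlyingly.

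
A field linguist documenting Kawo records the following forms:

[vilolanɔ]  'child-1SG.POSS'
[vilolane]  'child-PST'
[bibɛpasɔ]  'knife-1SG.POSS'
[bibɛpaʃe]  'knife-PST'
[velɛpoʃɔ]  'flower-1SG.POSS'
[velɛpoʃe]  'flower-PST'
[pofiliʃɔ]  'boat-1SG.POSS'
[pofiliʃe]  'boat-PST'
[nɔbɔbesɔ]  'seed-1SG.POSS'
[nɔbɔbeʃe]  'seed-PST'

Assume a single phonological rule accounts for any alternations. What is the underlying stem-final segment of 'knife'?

In [bibɛpasɔ] and [bibɛpaʃe] the final segment of 'knife' alternates: [s] ~ [ʃ].
The stem 'boat' ([pofiliʃɔ], [pofiliʃe]) shows [ʃ] unchanged in both environments, so [ʃ] cannot be basic with [s] derived before the 1SG.POSS suffix.
The alternation reflects palatalization before a front vowel: /s/ becomes palato-alveolar [ʃ] before a front vowel. /s/ is underlying.

/s/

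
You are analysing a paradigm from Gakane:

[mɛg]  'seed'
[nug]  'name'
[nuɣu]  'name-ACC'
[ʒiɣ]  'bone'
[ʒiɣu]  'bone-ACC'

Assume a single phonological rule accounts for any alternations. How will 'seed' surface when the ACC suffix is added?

'name' shows [g] ~ [ɣ] at the end of the stem ([nug] vs [nuɣu]).
The stem 'bone' ([ʒiɣ], [ʒiɣu]) shows [ɣ] unchanged in both environments, so [ɣ] cannot be basic with [g] derived in isolation.
The alternation reflects intervocalic spirantization: voiced stops become fricatives between vowels. /g/ is underlying.
The one attested form of 'seed', [mɛg], shows underlying /mɛg/. Applying the same rule between vowels gives [mɛɣu].

[mɛɣu]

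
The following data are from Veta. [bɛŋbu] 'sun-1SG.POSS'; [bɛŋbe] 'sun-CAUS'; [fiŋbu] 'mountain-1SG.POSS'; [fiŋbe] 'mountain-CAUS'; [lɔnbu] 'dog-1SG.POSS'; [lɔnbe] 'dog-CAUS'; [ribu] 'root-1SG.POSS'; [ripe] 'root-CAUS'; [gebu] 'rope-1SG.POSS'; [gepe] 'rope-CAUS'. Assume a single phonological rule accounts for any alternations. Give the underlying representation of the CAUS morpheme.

/-pe/

The CAUS suffix surfaces as [-be] and [-pe], depending on the final segment of the stem.
By contrast the 1SG.POSS suffix keeps its initial [b] throughout — that segment must be underlying.
The CAUS suffix is therefore /-pe/ underlyingly, with post-nasal voicing: voiceless stops become voiced after a nasal.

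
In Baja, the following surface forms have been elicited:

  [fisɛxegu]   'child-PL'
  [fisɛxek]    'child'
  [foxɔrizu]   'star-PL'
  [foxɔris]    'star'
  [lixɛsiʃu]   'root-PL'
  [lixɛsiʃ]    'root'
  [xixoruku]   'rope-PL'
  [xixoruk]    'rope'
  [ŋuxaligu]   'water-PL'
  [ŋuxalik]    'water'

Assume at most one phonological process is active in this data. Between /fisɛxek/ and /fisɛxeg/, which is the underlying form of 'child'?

/fisɛxeg/

The stem for 'child' ends in [g] in [fisɛxegu] but [k] in [fisɛxek].
If /k/ were underlying and a rule turned it into [g] before the PL suffix, 'rope' would also alternate; but it has [k] in both [xixoruku] and [xixoruk].
The alternation reflects word-final obstruent devoicing: voiced obstruents become voiceless word-finally. /g/ is underlying.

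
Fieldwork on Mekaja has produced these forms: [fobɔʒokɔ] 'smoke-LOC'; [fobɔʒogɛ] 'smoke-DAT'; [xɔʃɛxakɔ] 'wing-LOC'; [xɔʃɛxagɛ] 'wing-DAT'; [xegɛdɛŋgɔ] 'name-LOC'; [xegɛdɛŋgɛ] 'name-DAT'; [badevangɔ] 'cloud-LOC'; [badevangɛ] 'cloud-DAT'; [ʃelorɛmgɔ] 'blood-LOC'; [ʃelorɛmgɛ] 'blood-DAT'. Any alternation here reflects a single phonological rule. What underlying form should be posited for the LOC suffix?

/-kɔ/

The LOC suffix surfaces as [-gɔ] and [-kɔ], depending on the final segment of the stem.
By contrast the DAT suffix keeps its initial [g] throughout — that segment must be underlying.
The LOC suffix is therefore /-kɔ/ underlyingly, with post-nasal voicing: voiceless stops become voiced after a nasal.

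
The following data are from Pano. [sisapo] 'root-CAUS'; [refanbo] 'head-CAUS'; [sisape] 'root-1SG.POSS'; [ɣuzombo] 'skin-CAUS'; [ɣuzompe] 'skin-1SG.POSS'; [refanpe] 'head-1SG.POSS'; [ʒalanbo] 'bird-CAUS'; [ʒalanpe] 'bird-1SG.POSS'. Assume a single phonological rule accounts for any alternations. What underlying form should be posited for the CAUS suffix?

The CAUS suffix surfaces as [-bo] and [-po], depending on the final segment of the stem.
By contrast the 1SG.POSS suffix keeps its initial [p] throughout — that segment must be underlying.
The CAUS suffix is therefore /-bo/ underlyingly, with post-vocalic devoicing: voiced stops become voiceless after a vowel.

/-bo/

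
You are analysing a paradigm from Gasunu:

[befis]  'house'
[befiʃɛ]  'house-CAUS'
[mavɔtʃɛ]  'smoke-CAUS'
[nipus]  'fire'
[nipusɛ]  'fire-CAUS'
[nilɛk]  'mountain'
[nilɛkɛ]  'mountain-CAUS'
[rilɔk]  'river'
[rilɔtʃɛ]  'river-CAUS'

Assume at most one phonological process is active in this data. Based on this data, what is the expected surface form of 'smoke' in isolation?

The stem for 'river' ends in [k] in [rilɔk] but [tʃ] in [rilɔtʃɛ].
Compare 'mountain', with invariant [k] in [nilɛk] and [nilɛkɛ]: an analysis with underlying /k/ and a rule producing [tʃ] before the CAUS suffix would wrongly predict alternation here too.
Therefore /tʃ/ is basic and [k] is derived by depalatalization (palato-alveolar /tʃ/ and /ʃ/ become [k] and [s] when no front vowel follows).
The one attested form of 'smoke', [mavɔtʃɛ], shows underlying /mavɔtʃ/. Applying the same rule when no front vowel follows gives [mavɔk].

[mavɔk]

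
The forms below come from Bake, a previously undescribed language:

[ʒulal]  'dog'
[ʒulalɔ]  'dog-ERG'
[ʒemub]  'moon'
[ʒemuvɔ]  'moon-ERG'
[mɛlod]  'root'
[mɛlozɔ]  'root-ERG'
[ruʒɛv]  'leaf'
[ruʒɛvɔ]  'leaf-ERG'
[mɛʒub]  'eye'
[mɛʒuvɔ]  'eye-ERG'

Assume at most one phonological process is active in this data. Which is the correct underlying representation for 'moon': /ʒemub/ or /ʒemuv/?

'moon' shows [b] ~ [v] at the end of the stem ([ʒemub] vs [ʒemuvɔ]).
If /v/ were underlying and a rule turned it into [b] in isolation, 'leaf' would also alternate; but it has [v] in both [ruʒɛv] and [ruʒɛvɔ].
Therefore /b/ is basic and [v] is derived by intervocalic spirantization (voiced stops become fricatives between vowels).

/ʒemub/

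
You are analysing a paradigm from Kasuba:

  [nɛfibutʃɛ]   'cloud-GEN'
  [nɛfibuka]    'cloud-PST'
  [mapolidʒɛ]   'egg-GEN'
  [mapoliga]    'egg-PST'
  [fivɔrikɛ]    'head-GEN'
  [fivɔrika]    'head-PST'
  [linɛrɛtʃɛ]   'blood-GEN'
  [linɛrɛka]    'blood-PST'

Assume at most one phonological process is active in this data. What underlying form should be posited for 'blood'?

/linɛrɛtʃ/

In [linɛrɛtʃɛ] and [linɛrɛka] the final segment of 'blood' alternates: [tʃ] ~ [k].
But 'head' keeps [k] in both environments ([fivɔrikɛ], [fivɔrika]), so there is no rule changing /k/ to [tʃ] before the GEN suffix.
The underlying segment must be /tʃ/; palato-alveolar /tʃ/ and /dʒ/ become [k] and [g] when no front vowel follows, yielding [k] there.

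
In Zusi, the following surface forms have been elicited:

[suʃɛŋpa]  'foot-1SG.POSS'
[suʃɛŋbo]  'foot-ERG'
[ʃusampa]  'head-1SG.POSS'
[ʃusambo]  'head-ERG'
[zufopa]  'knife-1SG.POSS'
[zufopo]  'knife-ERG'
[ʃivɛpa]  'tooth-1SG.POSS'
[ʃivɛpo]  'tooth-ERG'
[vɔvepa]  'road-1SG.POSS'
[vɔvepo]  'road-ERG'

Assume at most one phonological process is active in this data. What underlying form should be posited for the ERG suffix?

The ERG suffix surfaces as [-bo] and [-po], depending on the final segment of the stem.
By contrast the 1SG.POSS suffix keeps its initial [p] throughout — that segment must be underlying.
So the underlying form is /-bo/, and voiced stops become voiceless after a vowel.

/-bo/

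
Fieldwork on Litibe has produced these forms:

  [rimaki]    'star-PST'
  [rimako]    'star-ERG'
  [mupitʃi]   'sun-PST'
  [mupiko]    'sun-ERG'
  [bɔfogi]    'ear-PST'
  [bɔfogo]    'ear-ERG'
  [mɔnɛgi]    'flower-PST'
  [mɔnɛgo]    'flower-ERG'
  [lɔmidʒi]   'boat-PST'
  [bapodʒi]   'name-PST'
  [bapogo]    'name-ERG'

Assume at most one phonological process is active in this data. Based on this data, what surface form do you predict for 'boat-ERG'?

The root 'name' surfaces as [bapodʒi] and [bapogo], with a stem-final [dʒ] ~ [g] alternation.
If /g/ were underlying and a rule turned it into [dʒ] before the PST suffix, 'ear' would also alternate; but it has [g] in both [bɔfogi] and [bɔfogo].
The alternation reflects depalatalization: palato-alveolar /tʃ/ and /dʒ/ become [k] and [g] when no front vowel follows. /dʒ/ is underlying.
The one attested form of 'boat', [lɔmidʒi], shows underlying /lɔmidʒ/. Applying the same rule when no front vowel follows gives [lɔmigo].

[lɔmigo]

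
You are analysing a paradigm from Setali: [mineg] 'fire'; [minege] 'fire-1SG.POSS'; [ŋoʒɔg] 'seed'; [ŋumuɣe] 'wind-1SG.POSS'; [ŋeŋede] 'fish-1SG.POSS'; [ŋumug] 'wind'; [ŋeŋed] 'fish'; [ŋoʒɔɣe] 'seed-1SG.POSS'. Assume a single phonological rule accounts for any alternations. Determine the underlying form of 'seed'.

The root 'seed' surfaces as [ŋoʒɔg] and [ŋoʒɔɣe], with a stem-final [g] ~ [ɣ] alternation.
The stem 'fire' ([mineg], [minege]) shows [g] unchanged in both environments, so [g] cannot be basic with [ɣ] derived before the 1SG.POSS suffix.
The underlying segment must be /ɣ/; voiced fricatives become stops word-finally, yielding [g] there.

/ŋoʒɔɣ/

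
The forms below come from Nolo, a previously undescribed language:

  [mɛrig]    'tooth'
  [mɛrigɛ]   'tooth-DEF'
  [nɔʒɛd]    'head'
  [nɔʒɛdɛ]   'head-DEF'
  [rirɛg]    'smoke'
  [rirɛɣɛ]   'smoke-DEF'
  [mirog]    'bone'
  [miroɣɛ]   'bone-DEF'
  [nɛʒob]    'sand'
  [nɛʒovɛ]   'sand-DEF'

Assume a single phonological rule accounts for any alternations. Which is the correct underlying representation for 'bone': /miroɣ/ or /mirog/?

/miroɣ/

In [mirog] and [miroɣɛ] the final segment of 'bone' alternates: [g] ~ [ɣ].
Compare 'tooth', with invariant [g] in [mɛrig] and [mɛrigɛ]: an analysis with underlying /g/ and a rule producing [ɣ] before the DEF suffix would wrongly predict alternation here too.
So /ɣ/ is underlying, and a rule of word-final hardening — voiced fricatives become stops word-finally — gives [g].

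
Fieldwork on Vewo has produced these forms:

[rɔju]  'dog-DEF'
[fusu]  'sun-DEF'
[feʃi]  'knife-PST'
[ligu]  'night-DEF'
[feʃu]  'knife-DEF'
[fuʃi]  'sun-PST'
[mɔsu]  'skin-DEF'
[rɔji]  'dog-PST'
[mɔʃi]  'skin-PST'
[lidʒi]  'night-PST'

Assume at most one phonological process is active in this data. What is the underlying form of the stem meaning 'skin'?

/mɔs/

The stem for 'skin' ends in [ʃ] in [mɔʃi] but [s] in [mɔsu].
If /ʃ/ were underlying and a rule turned it into [s] before the DEF suffix, 'knife' would also alternate; but it has [ʃ] in both [feʃi] and [feʃu].
Therefore /s/ is basic and [ʃ] is derived by palatalization before a front vowel (/g/ and /s/ become palato-alveolar [dʒ] and [ʃ] before a front vowel).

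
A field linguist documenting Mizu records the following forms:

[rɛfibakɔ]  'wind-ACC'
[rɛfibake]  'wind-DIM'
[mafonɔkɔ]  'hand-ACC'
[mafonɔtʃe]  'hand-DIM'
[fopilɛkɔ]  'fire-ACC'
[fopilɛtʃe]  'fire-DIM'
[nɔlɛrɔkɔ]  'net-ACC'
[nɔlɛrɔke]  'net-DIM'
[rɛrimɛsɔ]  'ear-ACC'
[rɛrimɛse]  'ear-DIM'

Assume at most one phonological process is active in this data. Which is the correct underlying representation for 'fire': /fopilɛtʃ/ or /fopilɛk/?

The root 'fire' surfaces as [fopilɛkɔ] and [fopilɛtʃe], with a stem-final [k] ~ [tʃ] alternation.
Compare 'wind', with invariant [k] in [rɛfibakɔ] and [rɛfibake]: an analysis with underlying /k/ and a rule producing [tʃ] before the DIM suffix would wrongly predict alternation here too.
The alternation reflects depalatalization: palato-alveolar /tʃ/ becomes [k] when no front vowel follows. /tʃ/ is underlying.

/fopilɛtʃ/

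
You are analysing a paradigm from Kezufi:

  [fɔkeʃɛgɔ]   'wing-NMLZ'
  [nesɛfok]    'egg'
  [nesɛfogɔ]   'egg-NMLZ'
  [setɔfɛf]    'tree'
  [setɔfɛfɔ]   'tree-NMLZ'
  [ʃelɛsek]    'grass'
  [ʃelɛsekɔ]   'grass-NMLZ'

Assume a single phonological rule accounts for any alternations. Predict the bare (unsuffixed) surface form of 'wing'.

The stem for 'egg' ends in [k] in [nesɛfok] but [g] in [nesɛfogɔ].
Compare 'grass', with invariant [k] in [ʃelɛsek] and [ʃelɛsekɔ]: an analysis with underlying /k/ and a rule producing [g] before the NMLZ suffix would wrongly predict alternation here too.
The alternation reflects word-final obstruent devoicing: voiced obstruents become voiceless word-finally. /g/ is underlying.
From [fɔkeʃɛgɔ] the stem 'wing' is /fɔkeʃɛg/; word-finally this yields [fɔkeʃɛk].

[fɔkeʃɛk]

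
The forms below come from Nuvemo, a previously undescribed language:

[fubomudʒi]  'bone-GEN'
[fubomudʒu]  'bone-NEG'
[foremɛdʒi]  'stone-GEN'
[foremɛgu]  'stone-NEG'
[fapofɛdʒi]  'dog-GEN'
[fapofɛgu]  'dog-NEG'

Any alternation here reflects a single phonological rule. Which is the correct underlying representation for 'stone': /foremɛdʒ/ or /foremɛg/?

/foremɛg/

The stem for 'stone' ends in [dʒ] in [foremɛdʒi] but [g] in [foremɛgu].
If /dʒ/ were underlying and a rule turned it into [g] before the NEG suffix, 'bone' would also alternate; but it has [dʒ] in both [fubomudʒi] and [fubomudʒu].
The alternation reflects palatalization before a front vowel: /g/ becomes palato-alveolar [dʒ] before a front vowel. /g/ is underlying.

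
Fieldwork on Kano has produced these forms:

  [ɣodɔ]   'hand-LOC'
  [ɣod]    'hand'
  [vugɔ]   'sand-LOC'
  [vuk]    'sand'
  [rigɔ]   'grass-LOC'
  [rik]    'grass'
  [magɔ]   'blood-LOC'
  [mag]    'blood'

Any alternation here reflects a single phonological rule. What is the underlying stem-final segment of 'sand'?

The root 'sand' surfaces as [vugɔ] and [vuk], with a stem-final [g] ~ [k] alternation.
The stem 'blood' ([magɔ], [mag]) shows [g] unchanged in both environments, so [g] cannot be basic with [k] derived in isolation.
Therefore /k/ is basic and [g] is derived by intervocalic voicing (voiceless stops become voiced between vowels).

/k/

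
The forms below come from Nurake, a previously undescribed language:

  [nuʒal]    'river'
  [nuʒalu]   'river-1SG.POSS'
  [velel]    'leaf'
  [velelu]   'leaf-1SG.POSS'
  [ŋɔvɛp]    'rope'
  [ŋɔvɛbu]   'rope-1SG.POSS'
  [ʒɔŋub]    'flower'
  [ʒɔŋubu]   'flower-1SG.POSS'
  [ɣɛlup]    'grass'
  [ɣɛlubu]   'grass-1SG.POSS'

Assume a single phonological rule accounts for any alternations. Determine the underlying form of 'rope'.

'rope' shows [p] ~ [b] at the end of the stem ([ŋɔvɛp] vs [ŋɔvɛbu]).
The stem 'flower' ([ʒɔŋub], [ʒɔŋubu]) shows [b] unchanged in both environments, so [b] cannot be basic with [p] derived in isolation.
The underlying segment must be /p/; voiceless stops become voiced between vowels, yielding [b] there.
The underlying form of 'rope' is therefore /ŋɔvɛp/.

/ŋɔvɛp/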